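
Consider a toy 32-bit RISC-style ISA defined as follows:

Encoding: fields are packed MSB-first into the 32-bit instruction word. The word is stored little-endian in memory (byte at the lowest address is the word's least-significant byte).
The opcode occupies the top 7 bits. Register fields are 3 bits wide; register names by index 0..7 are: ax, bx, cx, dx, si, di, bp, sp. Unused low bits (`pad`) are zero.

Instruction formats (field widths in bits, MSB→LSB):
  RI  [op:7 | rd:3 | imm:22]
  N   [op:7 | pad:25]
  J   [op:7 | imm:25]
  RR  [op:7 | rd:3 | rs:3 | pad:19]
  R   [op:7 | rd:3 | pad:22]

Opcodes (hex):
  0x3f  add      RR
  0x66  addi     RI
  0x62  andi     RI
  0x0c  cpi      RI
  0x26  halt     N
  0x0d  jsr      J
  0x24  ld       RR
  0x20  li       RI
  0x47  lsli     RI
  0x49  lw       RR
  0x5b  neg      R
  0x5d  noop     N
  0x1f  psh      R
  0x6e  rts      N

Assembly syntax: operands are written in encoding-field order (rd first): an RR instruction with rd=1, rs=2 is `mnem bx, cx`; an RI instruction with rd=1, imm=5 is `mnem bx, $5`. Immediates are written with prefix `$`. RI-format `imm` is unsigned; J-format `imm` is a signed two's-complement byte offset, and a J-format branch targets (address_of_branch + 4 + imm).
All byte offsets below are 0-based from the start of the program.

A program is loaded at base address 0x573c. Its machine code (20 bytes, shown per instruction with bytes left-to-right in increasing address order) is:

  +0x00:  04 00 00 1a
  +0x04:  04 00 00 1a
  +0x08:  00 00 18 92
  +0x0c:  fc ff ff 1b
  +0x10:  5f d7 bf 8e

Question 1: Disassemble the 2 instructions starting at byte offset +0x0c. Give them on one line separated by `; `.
jsr $-4; lsli cx, $4183903

@+0c  little-endian(fc ff ff 1b) = 0x1bfffffc
  opcode bits[31:25]=0xd: jsr/J
  imm: (w>>0)&0x1ffffff=0x1fffffc (s25→-4) → $-4
@+10  little-endian(5f d7 bf 8e) = 0x8ebfd75f
  opcode bits[31:25]=0x47: lsli/RI
  rd: (w>>22)&0x7=0x2 → cx
  imm: (w>>0)&0x3fffff=0x3fd75f → $4183903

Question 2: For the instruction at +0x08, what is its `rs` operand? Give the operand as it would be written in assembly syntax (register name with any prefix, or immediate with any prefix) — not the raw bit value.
dx

off 0x08: read 00 00 18 92 as little → 0x92180000
  opcode bits[31:25]=0x49: lw/RR
  rd: (w>>22)&0x7=0x0 → ax
  rs: (w>>19)&0x7=0x3 → dx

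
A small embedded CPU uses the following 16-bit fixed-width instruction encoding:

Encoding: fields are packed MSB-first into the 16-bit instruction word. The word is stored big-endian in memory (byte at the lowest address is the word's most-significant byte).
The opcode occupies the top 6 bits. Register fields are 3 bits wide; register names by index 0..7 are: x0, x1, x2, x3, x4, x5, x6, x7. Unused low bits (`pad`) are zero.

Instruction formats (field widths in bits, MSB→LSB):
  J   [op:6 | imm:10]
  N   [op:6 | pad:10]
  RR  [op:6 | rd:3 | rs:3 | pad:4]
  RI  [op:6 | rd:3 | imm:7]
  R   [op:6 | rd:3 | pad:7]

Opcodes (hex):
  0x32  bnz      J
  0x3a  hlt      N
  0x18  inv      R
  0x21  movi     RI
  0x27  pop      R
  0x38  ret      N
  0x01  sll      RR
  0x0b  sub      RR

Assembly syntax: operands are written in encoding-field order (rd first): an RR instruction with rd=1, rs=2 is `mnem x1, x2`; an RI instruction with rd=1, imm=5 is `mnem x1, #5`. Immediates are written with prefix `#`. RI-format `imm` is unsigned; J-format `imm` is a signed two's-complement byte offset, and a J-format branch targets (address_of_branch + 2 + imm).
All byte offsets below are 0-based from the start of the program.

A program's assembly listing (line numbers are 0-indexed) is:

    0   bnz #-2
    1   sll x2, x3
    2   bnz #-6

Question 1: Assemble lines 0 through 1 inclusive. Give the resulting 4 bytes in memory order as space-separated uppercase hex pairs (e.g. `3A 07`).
CB FE 05 30

L0: bnz op=0x32:6|imm=-2:10 ⇒ 0xcbfe ⇒ big cb fe
L1: sll op=0x1:6|rd=2:3|rs=3:3|pad=0:4 ⇒ 0x0530 ⇒ big 05 30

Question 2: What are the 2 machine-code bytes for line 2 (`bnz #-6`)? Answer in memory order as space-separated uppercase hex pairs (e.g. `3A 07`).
CB FA

2. bnz fields op=0x32:6|imm=-6:10 → word cbfah → cb fa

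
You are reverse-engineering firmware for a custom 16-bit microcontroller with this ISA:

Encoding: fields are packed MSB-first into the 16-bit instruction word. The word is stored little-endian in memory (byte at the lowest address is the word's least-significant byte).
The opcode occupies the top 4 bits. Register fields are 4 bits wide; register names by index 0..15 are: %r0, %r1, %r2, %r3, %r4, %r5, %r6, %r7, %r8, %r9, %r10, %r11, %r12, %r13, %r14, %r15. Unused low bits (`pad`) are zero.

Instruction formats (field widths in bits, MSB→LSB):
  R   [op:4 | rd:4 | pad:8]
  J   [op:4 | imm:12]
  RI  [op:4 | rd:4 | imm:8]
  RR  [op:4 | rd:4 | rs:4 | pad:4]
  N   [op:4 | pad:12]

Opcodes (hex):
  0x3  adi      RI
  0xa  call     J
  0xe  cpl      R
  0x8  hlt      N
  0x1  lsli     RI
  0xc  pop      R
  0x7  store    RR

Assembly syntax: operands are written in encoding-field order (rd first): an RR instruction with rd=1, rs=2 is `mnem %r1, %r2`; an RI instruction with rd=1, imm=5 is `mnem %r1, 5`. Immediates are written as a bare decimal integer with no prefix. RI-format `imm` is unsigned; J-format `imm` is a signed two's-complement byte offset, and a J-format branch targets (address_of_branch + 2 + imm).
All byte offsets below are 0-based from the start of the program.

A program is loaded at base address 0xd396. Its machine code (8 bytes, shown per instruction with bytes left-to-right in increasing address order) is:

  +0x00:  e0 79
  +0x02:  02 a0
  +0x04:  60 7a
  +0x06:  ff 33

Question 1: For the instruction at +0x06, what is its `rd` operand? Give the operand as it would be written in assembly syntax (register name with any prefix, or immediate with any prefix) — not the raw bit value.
%r3

off 0x06: read ff 33 as little → 0x33ff
  op=0x33ff>>12=0x3 ⇒ adi (RI)
  [11:8] rd=3 = %r3
  [7:0] imm=255 = 255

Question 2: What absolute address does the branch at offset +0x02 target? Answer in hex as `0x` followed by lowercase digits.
@+02  little-endian(02 a0) = 0xa002
  op=0xa002>>12=0xa ⇒ call (J)
  imm: (w>>0)&0xfff=0x2 → 2
  target = base 0xd396 + off 0x02 + 2 + imm 2 = 0xd39c

0xd39c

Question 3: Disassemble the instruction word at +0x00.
store %r9, %r14

off 0x00: read e0 79 as little → 0x79e0
  top 4b → 0x7 → store [RR]
  [11:8] rd=9 = %r9
  [7:4] rs=14 = %r14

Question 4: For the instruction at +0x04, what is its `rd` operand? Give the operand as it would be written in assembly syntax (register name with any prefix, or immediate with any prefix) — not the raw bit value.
+0x04: 60 7a ⇒ word 0x7a60 (little)
  op=0x7a60>>12=0x7 ⇒ store (RR)
  rd@[11:8]=0xa ⇒ %r10
  rs@[7:4]=0x6 ⇒ %r6

%r10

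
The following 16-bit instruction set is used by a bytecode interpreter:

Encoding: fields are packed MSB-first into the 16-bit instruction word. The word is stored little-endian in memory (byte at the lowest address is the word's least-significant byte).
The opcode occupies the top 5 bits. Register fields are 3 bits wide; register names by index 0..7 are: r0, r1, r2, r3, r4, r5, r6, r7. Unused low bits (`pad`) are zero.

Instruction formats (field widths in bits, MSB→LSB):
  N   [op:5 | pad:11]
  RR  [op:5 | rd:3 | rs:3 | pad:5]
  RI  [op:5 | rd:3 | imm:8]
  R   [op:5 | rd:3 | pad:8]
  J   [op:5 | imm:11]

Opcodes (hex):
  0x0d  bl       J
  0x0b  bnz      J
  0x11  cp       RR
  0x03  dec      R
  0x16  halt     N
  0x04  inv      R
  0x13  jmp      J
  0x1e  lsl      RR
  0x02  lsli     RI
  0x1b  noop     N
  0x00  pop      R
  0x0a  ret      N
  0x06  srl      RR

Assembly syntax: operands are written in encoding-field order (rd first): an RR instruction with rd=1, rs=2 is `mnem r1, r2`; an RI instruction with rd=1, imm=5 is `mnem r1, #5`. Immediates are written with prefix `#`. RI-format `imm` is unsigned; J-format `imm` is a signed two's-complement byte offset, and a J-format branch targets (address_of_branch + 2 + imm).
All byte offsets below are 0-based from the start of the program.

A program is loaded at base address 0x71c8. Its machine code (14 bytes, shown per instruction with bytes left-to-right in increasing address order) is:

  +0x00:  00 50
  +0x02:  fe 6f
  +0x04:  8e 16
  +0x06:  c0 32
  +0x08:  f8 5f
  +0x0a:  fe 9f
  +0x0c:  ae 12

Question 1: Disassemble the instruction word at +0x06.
@+06  little-endian(c0 32) = 0x32c0
  top 5b → 0x6 → srl [RR]
  rd@[10:8]=0x2 ⇒ r2
  rs@[7:5]=0x6 ⇒ r6

srl r2, r6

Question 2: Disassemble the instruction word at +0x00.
[00] 00 50 → 0x5000
  op=0x5000>>11=0xa ⇒ ret (N)

ret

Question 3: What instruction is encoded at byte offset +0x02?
[02] fe 6f → 0x6ffe
  opcode bits[15:11]=0xd: bl/J
  [10:0] imm=2046 (s11→-2) = #-2

bl #-2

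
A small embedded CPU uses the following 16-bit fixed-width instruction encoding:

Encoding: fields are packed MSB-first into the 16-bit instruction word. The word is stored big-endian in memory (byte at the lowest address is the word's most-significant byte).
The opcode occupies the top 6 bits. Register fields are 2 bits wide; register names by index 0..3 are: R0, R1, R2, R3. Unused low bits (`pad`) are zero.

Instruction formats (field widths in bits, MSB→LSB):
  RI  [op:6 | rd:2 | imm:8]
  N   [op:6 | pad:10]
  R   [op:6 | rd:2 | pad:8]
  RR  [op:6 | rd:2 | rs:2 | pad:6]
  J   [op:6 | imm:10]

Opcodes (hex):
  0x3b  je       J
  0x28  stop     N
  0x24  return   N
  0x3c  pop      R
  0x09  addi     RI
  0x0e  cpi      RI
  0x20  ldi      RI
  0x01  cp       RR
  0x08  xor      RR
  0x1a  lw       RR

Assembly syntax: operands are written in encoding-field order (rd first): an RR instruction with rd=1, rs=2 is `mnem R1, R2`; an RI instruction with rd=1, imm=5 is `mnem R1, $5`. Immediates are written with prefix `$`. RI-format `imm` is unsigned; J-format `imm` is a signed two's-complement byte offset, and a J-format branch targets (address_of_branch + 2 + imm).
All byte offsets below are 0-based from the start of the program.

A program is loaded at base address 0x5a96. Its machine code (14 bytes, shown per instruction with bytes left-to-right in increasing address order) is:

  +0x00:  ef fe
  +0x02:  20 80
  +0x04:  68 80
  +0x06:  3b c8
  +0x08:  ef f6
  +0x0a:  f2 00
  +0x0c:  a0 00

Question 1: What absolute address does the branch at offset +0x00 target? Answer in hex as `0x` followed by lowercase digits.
0x5a96

@+00  big-endian(ef fe) = 0xeffe
  opcode bits[15:10]=0x3b: je/J
  imm: (w>>0)&0x3ff=0x3fe (s10→-2) → $-2
  target = base 0x5a96 + off 0x00 + 2 + imm -2 = 0x5a96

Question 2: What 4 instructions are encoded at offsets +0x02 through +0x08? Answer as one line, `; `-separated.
[02] 20 80 → 0x2080
  opcode bits[15:10]=0x8: xor/RR
  [9:8] rd=0 = R0
  [7:6] rs=2 = R2
[04] 68 80 → 0x6880
  opcode bits[15:10]=0x1a: lw/RR
  [9:8] rd=0 = R0
  [7:6] rs=2 = R2
[06] 3b c8 → 0x3bc8
  opcode bits[15:10]=0xe: cpi/RI
  [9:8] rd=3 = R3
  [7:0] imm=200 = $200
[08] ef f6 → 0xeff6
  opcode bits[15:10]=0x3b: je/J
  [9:0] imm=1014 (s10→-10) = $-10

xor R0, R2; lw R0, R2; cpi R3, $200; je $-10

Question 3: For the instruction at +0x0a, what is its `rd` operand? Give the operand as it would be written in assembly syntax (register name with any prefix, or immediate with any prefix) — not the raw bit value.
R2

off 0x0a: read f2 00 as big → 0xf200
  opcode bits[15:10]=0x3c: pop/R
  [9:8] rd=2 = R2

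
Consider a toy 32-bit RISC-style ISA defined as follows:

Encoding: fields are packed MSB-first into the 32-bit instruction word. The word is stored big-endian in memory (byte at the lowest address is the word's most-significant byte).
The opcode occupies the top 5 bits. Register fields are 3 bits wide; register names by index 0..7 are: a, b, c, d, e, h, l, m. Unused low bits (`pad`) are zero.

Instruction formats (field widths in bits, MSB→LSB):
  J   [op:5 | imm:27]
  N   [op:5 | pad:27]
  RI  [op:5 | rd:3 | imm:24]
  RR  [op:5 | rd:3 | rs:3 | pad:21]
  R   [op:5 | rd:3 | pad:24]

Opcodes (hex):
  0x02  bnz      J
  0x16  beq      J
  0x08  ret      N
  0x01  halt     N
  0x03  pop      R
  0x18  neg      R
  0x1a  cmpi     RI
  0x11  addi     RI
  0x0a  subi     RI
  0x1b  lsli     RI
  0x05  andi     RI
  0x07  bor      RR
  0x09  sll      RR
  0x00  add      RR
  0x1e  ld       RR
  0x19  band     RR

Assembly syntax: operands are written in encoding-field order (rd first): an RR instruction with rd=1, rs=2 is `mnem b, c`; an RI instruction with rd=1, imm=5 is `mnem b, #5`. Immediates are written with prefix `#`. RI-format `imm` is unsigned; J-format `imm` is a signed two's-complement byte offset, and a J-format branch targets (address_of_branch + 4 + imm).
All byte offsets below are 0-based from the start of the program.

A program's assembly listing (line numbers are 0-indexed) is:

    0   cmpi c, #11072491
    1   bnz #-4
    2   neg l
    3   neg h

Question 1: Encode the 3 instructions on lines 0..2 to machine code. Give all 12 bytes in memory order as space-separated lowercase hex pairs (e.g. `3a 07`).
d2 a8 f3 eb 17 ff ff fc c6 00 00 00

0. cmpi fields op=0x1a:5|rd=2:3|imm=11072491:24 → word d2a8f3ebh → d2 a8 f3 eb
1. bnz fields op=0x2:5|imm=-4:27 → word 17fffffch → 17 ff ff fc
2. neg fields op=0x18:5|rd=6:3|pad=0:24 → word c6000000h → c6 00 00 00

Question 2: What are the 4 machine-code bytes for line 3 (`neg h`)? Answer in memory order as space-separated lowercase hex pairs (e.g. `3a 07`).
line 3 (neg): pack op=0x18:5|rd=5:3|pad=0:24 = 0xc5000000; big→ c5 00 00 00

c5 00 00 00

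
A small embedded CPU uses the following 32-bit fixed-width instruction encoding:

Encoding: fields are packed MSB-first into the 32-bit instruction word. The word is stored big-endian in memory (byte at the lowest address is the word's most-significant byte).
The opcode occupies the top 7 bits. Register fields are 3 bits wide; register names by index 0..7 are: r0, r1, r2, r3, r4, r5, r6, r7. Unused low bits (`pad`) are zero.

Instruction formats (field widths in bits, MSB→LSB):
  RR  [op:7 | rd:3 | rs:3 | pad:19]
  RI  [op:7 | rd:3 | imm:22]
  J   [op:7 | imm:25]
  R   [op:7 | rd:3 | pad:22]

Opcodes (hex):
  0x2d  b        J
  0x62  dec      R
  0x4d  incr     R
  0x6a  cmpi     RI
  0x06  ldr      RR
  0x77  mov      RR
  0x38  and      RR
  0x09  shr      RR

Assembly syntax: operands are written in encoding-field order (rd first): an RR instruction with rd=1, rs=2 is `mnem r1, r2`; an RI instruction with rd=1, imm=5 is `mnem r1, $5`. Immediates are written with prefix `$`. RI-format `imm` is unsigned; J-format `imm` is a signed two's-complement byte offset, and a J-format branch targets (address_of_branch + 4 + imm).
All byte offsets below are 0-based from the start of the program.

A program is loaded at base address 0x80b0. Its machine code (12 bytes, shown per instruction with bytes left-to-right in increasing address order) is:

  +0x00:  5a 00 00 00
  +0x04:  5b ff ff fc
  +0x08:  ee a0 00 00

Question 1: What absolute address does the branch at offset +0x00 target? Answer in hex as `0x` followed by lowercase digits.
0x80b4

@+00  big-endian(5a 00 00 00) = 0x5a000000
  top 7b → 0x2d → b [J]
  imm@[24:0]=0x0 ⇒ $0
  target = base 0x80b0 + off 0x00 + 4 + imm 0 = 0x80b4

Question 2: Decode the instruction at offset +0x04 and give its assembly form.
b $-4

@+04  big-endian(5b ff ff fc) = 0x5bfffffc
  op=0x5bfffffc>>25=0x2d ⇒ b (J)
  imm: (w>>0)&0x1ffffff=0x1fffffc (s25→-4) → $-4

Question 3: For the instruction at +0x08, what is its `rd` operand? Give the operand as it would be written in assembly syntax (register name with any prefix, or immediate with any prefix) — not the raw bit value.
off 0x08: read ee a0 00 00 as big → 0xeea00000
  op=0xeea00000>>25=0x77 ⇒ mov (RR)
  rd: (w>>22)&0x7=0x2 → r2
  rs: (w>>19)&0x7=0x4 → r4

r2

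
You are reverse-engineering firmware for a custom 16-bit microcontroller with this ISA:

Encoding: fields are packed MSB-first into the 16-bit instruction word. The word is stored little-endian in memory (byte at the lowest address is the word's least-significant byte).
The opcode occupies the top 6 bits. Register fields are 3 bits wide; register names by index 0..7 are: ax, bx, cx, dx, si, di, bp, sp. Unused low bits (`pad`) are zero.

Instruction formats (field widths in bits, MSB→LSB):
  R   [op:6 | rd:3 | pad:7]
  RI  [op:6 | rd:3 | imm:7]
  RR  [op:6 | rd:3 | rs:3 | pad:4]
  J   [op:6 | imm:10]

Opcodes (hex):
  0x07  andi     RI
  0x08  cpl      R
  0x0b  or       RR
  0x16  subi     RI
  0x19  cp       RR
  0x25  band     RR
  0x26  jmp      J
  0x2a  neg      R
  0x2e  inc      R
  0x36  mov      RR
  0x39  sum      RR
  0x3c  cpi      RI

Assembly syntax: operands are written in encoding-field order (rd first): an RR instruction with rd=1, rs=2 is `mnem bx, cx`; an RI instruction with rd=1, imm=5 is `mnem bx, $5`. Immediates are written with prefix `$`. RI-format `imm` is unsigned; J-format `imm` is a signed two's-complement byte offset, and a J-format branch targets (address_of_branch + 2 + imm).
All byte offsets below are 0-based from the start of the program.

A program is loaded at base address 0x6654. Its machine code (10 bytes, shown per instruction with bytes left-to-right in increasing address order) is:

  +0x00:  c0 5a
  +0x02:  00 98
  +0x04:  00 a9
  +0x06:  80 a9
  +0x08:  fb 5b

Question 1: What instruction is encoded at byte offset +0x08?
subi sp, $123

@+08  little-endian(fb 5b) = 0x5bfb
  top 6b → 0x16 → subi [RI]
  [9:7] rd=7 = sp
  [6:0] imm=123 = $123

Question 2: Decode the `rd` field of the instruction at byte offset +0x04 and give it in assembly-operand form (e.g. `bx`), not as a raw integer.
[04] 00 a9 → 0xa900
  op=0xa900>>10=0x2a ⇒ neg (R)
  [9:7] rd=2 = cx

cx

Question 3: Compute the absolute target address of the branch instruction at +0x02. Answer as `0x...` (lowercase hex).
off 0x02: read 00 98 as little → 0x9800
  top 6b → 0x26 → jmp [J]
  imm: (w>>0)&0x3ff=0x0 → $0
  target = base 0x6654 + off 0x02 + 2 + imm 0 = 0x6658

0x6658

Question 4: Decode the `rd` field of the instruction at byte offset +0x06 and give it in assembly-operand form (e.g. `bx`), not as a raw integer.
@+06  little-endian(80 a9) = 0xa980
  op=0xa980>>10=0x2a ⇒ neg (R)
  rd@[9:7]=0x3 ⇒ dx

dx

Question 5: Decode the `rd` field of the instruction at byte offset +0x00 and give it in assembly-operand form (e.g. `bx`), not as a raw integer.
di

+0x00: c0 5a ⇒ word 0x5ac0 (little)
  opcode bits[15:10]=0x16: subi/RI
  rd: (w>>7)&0x7=0x5 → di
  imm: (w>>0)&0x7f=0x40 → $64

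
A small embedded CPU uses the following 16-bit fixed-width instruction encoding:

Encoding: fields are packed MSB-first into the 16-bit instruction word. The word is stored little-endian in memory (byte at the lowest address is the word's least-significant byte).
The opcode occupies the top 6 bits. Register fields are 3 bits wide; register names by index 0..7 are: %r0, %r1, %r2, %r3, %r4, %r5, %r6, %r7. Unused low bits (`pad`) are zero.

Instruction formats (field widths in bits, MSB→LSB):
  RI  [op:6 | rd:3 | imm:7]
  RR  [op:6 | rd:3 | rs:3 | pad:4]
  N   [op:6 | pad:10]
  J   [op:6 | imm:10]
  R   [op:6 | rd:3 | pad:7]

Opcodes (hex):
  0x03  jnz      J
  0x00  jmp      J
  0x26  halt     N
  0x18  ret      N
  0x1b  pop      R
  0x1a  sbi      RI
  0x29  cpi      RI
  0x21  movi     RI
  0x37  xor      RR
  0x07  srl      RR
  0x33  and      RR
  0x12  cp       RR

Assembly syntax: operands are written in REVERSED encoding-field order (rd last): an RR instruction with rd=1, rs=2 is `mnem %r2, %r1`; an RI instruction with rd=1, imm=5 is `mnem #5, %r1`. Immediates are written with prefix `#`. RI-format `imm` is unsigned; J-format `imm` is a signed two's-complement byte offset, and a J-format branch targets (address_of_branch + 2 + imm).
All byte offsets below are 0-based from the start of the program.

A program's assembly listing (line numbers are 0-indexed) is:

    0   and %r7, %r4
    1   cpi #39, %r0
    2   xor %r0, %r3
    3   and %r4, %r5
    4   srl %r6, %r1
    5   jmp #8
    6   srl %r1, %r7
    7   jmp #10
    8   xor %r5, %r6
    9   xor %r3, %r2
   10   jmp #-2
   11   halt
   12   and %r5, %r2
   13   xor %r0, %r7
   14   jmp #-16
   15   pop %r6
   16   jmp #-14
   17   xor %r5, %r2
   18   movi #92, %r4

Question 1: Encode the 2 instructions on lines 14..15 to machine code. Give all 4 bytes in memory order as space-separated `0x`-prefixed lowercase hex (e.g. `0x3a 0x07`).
line 14 (jmp): pack op=0x0:6|imm=-16:10 = 0x03f0; little→ f0 03
line 15 (pop): pack op=0x1b:6|rd=6:3|pad=0:7 = 0x6f00; little→ 00 6f

0xf0 0x03 0x00 0x6f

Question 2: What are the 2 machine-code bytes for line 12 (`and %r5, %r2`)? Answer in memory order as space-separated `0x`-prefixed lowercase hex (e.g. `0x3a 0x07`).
L12: and op=0x33:6|rd=2:3|rs=5:3|pad=0:4 ⇒ 0xcd50 ⇒ little 50 cd

0x50 0xcd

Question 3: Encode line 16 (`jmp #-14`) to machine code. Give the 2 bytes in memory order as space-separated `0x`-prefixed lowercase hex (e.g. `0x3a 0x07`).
0xf2 0x03

L16: jmp op=0x0:6|imm=-14:10 ⇒ 0x03f2 ⇒ little f2 03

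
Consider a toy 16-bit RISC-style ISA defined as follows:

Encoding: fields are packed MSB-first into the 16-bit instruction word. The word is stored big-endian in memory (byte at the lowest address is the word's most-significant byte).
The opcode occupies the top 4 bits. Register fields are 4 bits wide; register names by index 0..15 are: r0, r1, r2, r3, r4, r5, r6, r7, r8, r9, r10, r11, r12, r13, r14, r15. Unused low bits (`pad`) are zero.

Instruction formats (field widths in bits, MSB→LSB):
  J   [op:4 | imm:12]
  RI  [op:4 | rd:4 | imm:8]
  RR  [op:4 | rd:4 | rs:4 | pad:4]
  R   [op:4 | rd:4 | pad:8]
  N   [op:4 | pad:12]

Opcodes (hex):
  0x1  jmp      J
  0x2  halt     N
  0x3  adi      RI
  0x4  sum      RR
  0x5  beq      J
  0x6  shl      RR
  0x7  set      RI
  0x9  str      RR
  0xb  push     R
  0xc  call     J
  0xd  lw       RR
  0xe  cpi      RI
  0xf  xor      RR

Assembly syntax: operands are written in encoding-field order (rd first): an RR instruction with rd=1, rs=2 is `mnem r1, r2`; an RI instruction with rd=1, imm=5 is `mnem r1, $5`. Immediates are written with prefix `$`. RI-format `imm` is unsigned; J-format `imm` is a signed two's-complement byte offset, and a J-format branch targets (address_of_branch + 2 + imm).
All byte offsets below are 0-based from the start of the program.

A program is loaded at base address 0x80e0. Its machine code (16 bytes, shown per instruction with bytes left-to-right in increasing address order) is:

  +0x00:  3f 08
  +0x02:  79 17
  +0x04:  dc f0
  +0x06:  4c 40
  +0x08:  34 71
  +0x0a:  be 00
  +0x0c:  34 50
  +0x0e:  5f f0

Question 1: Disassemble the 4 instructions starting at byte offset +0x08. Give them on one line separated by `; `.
off 0x08: read 34 71 as big → 0x3471
  opcode bits[15:12]=0x3: adi/RI
  rd: (w>>8)&0xf=0x4 → r4
  imm: (w>>0)&0xff=0x71 → $113
off 0x0a: read be 00 as big → 0xbe00
  opcode bits[15:12]=0xb: push/R
  rd: (w>>8)&0xf=0xe → r14
off 0x0c: read 34 50 as big → 0x3450
  opcode bits[15:12]=0x3: adi/RI
  rd: (w>>8)&0xf=0x4 → r4
  imm: (w>>0)&0xff=0x50 → $80
off 0x0e: read 5f f0 as big → 0x5ff0
  opcode bits[15:12]=0x5: beq/J
  imm: (w>>0)&0xfff=0xff0 (s12→-16) → $-16

adi r4, $113; push r14; adi r4, $80; beq $-16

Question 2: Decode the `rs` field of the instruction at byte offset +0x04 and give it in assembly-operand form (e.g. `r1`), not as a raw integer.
@+04  big-endian(dc f0) = 0xdcf0
  top 4b → 0xd → lw [RR]
  rd: (w>>8)&0xf=0xc → r12
  rs: (w>>4)&0xf=0xf → r15

r15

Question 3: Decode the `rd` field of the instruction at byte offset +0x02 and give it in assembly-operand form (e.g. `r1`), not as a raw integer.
[02] 79 17 → 0x7917
  op=0x7917>>12=0x7 ⇒ set (RI)
  rd@[11:8]=0x9 ⇒ r9
  imm@[7:0]=0x17 ⇒ $23

r9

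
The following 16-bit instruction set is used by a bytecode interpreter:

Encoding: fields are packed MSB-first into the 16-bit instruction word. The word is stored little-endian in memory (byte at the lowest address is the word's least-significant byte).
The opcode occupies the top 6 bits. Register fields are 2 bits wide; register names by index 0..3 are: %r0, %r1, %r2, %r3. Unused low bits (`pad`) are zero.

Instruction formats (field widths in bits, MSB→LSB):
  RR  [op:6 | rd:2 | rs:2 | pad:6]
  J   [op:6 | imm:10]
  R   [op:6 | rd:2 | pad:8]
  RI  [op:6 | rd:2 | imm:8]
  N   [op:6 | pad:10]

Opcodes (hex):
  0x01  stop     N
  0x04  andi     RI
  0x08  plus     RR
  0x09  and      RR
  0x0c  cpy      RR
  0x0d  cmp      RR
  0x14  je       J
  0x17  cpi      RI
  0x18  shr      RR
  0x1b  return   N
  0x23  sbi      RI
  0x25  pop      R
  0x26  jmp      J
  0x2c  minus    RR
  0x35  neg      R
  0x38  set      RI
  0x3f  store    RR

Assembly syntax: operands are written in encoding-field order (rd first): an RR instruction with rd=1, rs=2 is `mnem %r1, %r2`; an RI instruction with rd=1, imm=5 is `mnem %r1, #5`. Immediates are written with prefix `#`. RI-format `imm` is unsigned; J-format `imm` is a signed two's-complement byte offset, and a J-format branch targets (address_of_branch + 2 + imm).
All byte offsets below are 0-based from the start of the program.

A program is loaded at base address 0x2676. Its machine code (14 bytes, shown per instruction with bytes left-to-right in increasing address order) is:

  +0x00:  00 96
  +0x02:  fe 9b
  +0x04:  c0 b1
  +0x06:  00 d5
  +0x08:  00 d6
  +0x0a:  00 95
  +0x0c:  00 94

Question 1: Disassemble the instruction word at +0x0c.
@+0c  little-endian(00 94) = 0x9400
  opcode bits[15:10]=0x25: pop/R
  [9:8] rd=0 = %r0

pop %r0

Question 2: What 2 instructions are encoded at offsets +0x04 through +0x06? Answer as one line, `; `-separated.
minus %r1, %r3; neg %r1

+0x04: c0 b1 ⇒ word 0xb1c0 (little)
  opcode bits[15:10]=0x2c: minus/RR
  rd: (w>>8)&0x3=0x1 → %r1
  rs: (w>>6)&0x3=0x3 → %r3
+0x06: 00 d5 ⇒ word 0xd500 (little)
  opcode bits[15:10]=0x35: neg/R
  rd: (w>>8)&0x3=0x1 → %r1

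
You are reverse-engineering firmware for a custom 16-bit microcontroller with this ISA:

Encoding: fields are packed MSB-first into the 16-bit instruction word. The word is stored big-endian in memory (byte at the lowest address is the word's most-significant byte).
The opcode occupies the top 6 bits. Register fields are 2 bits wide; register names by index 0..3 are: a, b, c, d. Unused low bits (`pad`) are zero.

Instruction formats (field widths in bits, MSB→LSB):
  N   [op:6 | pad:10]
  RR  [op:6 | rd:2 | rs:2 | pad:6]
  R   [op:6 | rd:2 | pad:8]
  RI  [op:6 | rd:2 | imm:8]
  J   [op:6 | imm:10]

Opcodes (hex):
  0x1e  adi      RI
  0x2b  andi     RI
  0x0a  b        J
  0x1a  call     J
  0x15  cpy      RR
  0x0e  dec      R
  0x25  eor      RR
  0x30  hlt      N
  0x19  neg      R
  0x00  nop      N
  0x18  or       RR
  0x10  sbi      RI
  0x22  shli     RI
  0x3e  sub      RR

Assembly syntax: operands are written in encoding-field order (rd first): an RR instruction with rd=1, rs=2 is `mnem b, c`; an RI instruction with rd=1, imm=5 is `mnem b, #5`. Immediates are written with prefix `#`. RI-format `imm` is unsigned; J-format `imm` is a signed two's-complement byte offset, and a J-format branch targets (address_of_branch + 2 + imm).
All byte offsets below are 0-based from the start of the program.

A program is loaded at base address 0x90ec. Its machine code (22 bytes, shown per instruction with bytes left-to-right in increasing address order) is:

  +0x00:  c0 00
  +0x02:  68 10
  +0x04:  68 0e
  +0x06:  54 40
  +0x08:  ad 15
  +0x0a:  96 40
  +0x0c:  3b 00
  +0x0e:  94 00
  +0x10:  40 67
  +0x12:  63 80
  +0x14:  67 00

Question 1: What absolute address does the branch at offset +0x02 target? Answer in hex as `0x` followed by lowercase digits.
@+02  big-endian(68 10) = 0x6810
  op=0x6810>>10=0x1a ⇒ call (J)
  imm: (w>>0)&0x3ff=0x10 → #16
  target = base 0x90ec + off 0x02 + 2 + imm 16 = 0x9100

0x9100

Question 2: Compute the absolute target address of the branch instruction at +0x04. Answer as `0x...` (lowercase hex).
0x9100

+0x04: 68 0e ⇒ word 0x680e (big)
  top 6b → 0x1a → call [J]
  imm: (w>>0)&0x3ff=0xe → #14
  target = base 0x90ec + off 0x04 + 2 + imm 14 = 0x9100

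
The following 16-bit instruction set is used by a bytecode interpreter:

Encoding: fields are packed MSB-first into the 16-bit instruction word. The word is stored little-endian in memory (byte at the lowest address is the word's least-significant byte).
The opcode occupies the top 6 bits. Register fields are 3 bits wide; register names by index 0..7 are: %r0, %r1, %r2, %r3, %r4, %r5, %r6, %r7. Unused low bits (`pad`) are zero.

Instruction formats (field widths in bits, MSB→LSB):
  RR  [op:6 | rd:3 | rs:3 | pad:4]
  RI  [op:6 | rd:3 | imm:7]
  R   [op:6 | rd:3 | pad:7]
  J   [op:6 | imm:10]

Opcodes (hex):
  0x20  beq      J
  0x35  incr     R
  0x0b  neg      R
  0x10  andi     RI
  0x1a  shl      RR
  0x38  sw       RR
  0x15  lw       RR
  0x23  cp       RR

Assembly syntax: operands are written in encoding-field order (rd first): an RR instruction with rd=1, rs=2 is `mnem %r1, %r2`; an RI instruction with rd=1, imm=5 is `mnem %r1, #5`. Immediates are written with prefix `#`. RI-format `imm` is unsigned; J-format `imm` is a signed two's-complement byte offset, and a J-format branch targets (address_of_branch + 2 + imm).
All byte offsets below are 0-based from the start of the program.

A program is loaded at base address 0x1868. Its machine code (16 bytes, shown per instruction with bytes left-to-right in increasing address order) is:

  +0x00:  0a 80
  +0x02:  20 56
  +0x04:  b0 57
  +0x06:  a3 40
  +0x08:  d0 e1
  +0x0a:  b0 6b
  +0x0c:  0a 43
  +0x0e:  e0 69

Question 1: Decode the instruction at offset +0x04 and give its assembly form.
lw %r7, %r3

off 0x04: read b0 57 as little → 0x57b0
  top 6b → 0x15 → lw [RR]
  rd@[9:7]=0x7 ⇒ %r7
  rs@[6:4]=0x3 ⇒ %r3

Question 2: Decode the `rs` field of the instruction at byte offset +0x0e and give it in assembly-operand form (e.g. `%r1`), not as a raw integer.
+0x0e: e0 69 ⇒ word 0x69e0 (little)
  top 6b → 0x1a → shl [RR]
  rd@[9:7]=0x3 ⇒ %r3
  rs@[6:4]=0x6 ⇒ %r6

%r6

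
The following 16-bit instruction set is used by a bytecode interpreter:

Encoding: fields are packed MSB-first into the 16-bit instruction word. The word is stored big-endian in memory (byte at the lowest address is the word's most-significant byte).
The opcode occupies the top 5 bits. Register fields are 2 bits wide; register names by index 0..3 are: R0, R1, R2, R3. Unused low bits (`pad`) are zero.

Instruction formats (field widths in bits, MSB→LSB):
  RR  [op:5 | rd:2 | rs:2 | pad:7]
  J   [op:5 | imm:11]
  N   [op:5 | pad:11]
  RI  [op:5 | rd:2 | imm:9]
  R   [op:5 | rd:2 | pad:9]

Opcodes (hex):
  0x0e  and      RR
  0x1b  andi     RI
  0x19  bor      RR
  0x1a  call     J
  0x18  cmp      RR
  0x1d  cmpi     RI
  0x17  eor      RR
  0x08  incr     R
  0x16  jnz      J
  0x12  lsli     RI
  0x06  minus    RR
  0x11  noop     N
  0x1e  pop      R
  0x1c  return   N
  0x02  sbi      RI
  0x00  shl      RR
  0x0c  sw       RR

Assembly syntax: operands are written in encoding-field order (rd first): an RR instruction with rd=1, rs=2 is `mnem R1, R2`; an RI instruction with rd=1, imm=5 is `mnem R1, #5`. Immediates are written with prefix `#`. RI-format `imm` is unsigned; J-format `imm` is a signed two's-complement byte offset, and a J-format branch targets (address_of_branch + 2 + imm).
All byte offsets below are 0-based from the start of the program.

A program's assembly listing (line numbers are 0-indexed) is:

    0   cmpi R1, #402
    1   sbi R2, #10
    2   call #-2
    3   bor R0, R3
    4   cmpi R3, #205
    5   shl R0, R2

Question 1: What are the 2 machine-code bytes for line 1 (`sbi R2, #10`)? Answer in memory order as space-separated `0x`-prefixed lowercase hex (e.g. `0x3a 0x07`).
0x14 0x0a

line 1 (sbi): pack op=0x2:5|rd=2:2|imm=10:9 = 0x140a; big→ 14 0a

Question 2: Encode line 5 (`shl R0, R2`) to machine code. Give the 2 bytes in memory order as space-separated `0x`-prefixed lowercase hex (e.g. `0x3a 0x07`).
0x01 0x00

line 5 (shl): pack op=0x0:5|rd=0:2|rs=2:2|pad=0:7 = 0x0100; big→ 01 00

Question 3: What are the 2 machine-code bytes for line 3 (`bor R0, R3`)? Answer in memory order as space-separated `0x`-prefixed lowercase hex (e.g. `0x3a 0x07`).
line 3 (bor): pack op=0x19:5|rd=0:2|rs=3:2|pad=0:7 = 0xc980; big→ c9 80

0xc9 0x80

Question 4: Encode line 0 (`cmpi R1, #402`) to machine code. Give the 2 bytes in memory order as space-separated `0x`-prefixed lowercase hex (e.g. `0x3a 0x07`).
L0: cmpi op=0x1d:5|rd=1:2|imm=402:9 ⇒ 0xeb92 ⇒ big eb 92

0xeb 0x92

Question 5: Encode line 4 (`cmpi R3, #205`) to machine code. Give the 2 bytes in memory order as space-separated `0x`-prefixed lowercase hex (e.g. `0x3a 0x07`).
0xee 0xcd

4. cmpi fields op=0x1d:5|rd=3:2|imm=205:9 → word eecdh → ee cd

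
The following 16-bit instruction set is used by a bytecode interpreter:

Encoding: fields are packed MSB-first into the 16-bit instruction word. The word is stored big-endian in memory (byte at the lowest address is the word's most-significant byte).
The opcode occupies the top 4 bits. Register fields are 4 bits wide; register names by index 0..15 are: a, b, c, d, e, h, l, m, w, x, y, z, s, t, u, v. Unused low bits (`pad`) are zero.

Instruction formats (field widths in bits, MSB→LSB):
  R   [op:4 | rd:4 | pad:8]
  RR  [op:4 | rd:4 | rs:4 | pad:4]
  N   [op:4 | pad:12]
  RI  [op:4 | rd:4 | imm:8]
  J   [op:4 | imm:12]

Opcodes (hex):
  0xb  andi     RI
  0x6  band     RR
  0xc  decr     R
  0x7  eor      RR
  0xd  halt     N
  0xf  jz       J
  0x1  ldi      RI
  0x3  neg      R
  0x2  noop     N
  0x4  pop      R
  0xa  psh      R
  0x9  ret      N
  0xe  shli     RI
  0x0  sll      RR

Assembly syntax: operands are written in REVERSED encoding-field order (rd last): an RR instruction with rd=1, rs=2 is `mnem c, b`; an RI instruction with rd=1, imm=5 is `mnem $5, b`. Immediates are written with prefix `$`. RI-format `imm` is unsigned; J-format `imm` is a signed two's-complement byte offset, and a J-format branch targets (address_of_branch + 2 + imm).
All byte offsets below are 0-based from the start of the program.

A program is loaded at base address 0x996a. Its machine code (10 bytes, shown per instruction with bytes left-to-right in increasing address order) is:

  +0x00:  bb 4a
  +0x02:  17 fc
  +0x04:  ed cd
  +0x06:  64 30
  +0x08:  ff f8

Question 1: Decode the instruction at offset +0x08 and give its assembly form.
+0x08: ff f8 ⇒ word 0xfff8 (big)
  op=0xfff8>>12=0xf ⇒ jz (J)
  imm@[11:0]=0xff8 (s12→-8) ⇒ $-8

jz $-8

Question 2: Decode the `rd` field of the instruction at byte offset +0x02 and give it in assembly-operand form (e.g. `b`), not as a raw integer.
[02] 17 fc → 0x17fc
  opcode bits[15:12]=0x1: ldi/RI
  rd: (w>>8)&0xf=0x7 → m
  imm: (w>>0)&0xff=0xfc → $252

m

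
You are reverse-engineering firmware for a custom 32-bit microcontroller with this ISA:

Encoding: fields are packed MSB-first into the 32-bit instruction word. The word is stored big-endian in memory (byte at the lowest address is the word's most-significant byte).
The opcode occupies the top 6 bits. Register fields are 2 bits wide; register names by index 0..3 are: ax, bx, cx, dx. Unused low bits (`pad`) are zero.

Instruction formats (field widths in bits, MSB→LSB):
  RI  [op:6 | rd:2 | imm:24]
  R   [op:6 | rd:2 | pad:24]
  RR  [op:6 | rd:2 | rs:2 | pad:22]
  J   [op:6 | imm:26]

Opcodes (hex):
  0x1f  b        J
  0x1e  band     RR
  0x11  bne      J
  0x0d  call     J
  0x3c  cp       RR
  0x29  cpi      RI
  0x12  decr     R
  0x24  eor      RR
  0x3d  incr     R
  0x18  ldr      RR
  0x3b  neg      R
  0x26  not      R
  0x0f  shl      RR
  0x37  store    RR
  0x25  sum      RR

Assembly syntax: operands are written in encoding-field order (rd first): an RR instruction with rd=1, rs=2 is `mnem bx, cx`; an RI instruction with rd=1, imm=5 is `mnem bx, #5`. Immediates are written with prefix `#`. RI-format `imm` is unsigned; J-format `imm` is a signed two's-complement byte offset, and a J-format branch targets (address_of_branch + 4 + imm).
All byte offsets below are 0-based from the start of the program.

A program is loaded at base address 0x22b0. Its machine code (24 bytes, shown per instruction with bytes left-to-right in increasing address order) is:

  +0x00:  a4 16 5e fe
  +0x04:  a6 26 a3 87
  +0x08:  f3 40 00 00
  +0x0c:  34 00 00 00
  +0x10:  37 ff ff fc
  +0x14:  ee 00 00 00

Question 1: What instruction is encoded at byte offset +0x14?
off 0x14: read ee 00 00 00 as big → 0xee000000
  opcode bits[31:26]=0x3b: neg/R
  rd@[25:24]=0x2 ⇒ cx

neg cx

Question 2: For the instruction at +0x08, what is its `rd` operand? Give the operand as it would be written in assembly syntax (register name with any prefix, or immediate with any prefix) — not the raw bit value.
dx

off 0x08: read f3 40 00 00 as big → 0xf3400000
  op=0xf3400000>>26=0x3c ⇒ cp (RR)
  rd@[25:24]=0x3 ⇒ dx
  rs@[23:22]=0x1 ⇒ bx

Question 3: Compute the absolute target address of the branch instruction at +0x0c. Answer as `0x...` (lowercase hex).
0x22c0

off 0x0c: read 34 00 00 00 as big → 0x34000000
  top 6b → 0xd → call [J]
  imm: (w>>0)&0x3ffffff=0x0 → #0
  target = base 0x22b0 + off 0x0c + 4 + imm 0 = 0x22c0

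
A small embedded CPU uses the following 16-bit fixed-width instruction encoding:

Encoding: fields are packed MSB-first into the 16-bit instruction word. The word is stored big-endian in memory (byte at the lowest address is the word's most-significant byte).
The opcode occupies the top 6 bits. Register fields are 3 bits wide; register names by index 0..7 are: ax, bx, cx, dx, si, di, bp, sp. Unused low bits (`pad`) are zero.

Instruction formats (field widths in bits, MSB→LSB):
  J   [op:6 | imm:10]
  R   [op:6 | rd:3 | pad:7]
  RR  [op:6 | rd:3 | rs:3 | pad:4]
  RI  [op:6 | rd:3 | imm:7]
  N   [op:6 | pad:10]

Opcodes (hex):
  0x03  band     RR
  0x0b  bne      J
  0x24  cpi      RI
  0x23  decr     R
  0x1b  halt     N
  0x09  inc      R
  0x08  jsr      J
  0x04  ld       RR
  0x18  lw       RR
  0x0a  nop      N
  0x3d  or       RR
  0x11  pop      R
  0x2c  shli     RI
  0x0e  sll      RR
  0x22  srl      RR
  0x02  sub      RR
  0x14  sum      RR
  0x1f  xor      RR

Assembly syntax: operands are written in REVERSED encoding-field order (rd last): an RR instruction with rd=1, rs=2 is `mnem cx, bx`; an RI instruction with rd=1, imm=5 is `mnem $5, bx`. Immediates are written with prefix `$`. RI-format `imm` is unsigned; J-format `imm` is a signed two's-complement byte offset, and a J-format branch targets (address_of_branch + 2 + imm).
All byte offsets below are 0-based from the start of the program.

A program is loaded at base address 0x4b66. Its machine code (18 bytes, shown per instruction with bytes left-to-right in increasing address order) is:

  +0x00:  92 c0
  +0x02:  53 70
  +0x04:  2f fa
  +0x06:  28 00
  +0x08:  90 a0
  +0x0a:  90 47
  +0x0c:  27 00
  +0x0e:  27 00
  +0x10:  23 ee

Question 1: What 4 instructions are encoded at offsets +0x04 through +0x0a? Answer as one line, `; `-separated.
bne $-6; nop; cpi $32, bx; cpi $71, ax

off 0x04: read 2f fa as big → 0x2ffa
  op=0x2ffa>>10=0xb ⇒ bne (J)
  [9:0] imm=1018 (s10→-6) = $-6
off 0x06: read 28 00 as big → 0x2800
  op=0x2800>>10=0xa ⇒ nop (N)
off 0x08: read 90 a0 as big → 0x90a0
  op=0x90a0>>10=0x24 ⇒ cpi (RI)
  [9:7] rd=1 = bx
  [6:0] imm=32 = $32
off 0x0a: read 90 47 as big → 0x9047
  op=0x9047>>10=0x24 ⇒ cpi (RI)
  [9:7] rd=0 = ax
  [6:0] imm=71 = $71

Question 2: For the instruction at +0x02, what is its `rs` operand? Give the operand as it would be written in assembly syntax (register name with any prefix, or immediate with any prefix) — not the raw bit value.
sp

[02] 53 70 → 0x5370
  top 6b → 0x14 → sum [RR]
  rd: (w>>7)&0x7=0x6 → bp
  rs: (w>>4)&0x7=0x7 → sp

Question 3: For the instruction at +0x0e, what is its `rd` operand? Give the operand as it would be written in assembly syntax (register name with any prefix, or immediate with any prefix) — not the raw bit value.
bp

[0e] 27 00 → 0x2700
  top 6b → 0x9 → inc [R]
  [9:7] rd=6 = bp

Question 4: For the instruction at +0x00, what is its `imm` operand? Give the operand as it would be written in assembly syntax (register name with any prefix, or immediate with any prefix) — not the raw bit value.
off 0x00: read 92 c0 as big → 0x92c0
  top 6b → 0x24 → cpi [RI]
  rd: (w>>7)&0x7=0x5 → di
  imm: (w>>0)&0x7f=0x40 → $64

$64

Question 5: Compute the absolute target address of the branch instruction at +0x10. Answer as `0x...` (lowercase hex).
@+10  big-endian(23 ee) = 0x23ee
  top 6b → 0x8 → jsr [J]
  [9:0] imm=1006 (s10→-18) = $-18
  target = base 0x4b66 + off 0x10 + 2 + imm -18 = 0x4b66

0x4b66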